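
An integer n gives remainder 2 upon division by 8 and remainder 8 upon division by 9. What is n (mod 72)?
M = 8 × 9 = 72. M₁ = 9, y₁ ≡ 1 (mod 8). M₂ = 8, y₂ ≡ 8 (mod 9). n = 2×9×1 + 8×8×8 ≡ 26 (mod 72)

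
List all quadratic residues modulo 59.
QRs mod 59: {1, 3, 4, 5, 7, 9, 12, 15, 16, 17, 19, 20, 21, 22, 25, 26, 27, 28, 29, 35, 36, 41, 45, 46, 48, 49, 51, 53, 57}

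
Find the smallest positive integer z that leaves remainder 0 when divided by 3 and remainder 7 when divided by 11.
M = 3 × 11 = 33. M₁ = 11, y₁ ≡ 2 mod 3. M₂ = 3, y₂ ≡ 4 mod 11. z = 0×11×2 + 7×3×4 ≡ 18 mod 33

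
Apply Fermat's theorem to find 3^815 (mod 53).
By Fermat: 3^{52} ≡ 1 (mod 53). 815 ≡ 35 (mod 52). So 3^{815} ≡ 3^{35} ≡ 33 (mod 53)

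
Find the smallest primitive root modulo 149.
g = 2. Powers: [2, 4, 8, 16, 32, 64, 128, 107, 65, 130, ...] generates all 148 non-zero residues.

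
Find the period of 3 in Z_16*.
Powers of 3 mod 16: 3^1≡3, 3^2≡9, 3^3≡11, 3^4≡1. Order = 4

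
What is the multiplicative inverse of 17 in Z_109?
Since 109 is prime, by Fermat 17^(-1) ≡ 17^{107} ≡ 77 (mod 109). Verify: 17 × 77 = 1309 ≡ 1 (mod 109)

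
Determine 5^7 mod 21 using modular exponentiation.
By repeated squaring mod 21: 5^{1}≡5, 5^{2}≡4, 5^{4}≡16. Then 5^{7} = 5^{4+2+1} ≡ 16 × 4 × 5 ≡ 5 mod 21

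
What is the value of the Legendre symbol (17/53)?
(17/53) = 17^{26} mod 53 = 1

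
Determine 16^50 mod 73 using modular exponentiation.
By repeated squaring (mod 73): 16^{1}≡16, 16^{2}≡37, 16^{4}≡55, 16^{8}≡32, 16^{16}≡2, 16^{32}≡4. Then 16^{50} = 16^{32+16+2} ≡ 4 × 2 × 37 ≡ 4 (mod 73)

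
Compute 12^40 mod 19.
Using Fermat: 12^{18} ≡ 1 (mod 19). 40 ≡ 4 (mod 18). So 12^{40} ≡ 12^{4} ≡ 7 (mod 19)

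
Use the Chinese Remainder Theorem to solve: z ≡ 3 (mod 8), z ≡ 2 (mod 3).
M = 8 × 3 = 24. M₁ = 3, y₁ ≡ 3 (mod 8). M₂ = 8, y₂ ≡ 2 (mod 3). z = 3×3×3 + 2×8×2 ≡ 11 (mod 24)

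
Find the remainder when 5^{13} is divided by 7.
By Fermat: 5^{6} ≡ 1 (mod 7). 13 = 2×6 + 1. So 5^{13} ≡ 5^{1} ≡ 5 (mod 7)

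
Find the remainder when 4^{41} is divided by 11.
By Fermat: 4^{10} ≡ 1 mod 11. 41 = 4×10 + 1. So 4^{41} ≡ 4^{1} ≡ 4 mod 11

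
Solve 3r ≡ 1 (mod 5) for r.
Since 5 is prime, by Fermat 3^(-1) ≡ 3^{3} ≡ 2 (mod 5). Verify: 3 × 2 = 6 ≡ 1 (mod 5)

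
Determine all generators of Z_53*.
There are φ(52) = 24 primitive roots mod 53: {2, 3, 5, 8, 12, 14, 18, 19, 20, 21, 22, 26, 27, 31, 32, 33, 34, 35, 39, 41, 45, 48, 50, 51}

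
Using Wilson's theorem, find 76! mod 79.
(78)! = (76)! × (77) × (78) ≡ -1 (mod 79). So (76)! ≡ -1 × [(78)(77)]^(-1) ≡ 39 (mod 79)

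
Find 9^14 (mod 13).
Using Fermat: 9^{12} ≡ 1 (mod 13). 14 ≡ 2 (mod 12). So 9^{14} ≡ 9^{2} ≡ 3 (mod 13)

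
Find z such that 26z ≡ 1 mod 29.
Since 29 is prime, by Fermat 26^(-1) ≡ 26^{27} ≡ 19 mod 29. Verify: 26 × 19 = 494 ≡ 1 mod 29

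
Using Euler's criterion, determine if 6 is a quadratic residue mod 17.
By Euler's criterion: 6^{8} ≡ 16 (mod 17). Since this equals -1 (≡ 16), 6 is not a QR.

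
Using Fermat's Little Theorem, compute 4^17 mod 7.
By Fermat: 4^{6} ≡ 1 mod 7. 17 = 2×6 + 5. So 4^{17} ≡ 4^{5} ≡ 2 mod 7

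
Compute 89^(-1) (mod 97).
Since 97 is prime, by Fermat 89^(-1) ≡ 89^{95} ≡ 12 (mod 97). Verify: 89 × 12 = 1068 ≡ 1 (mod 97)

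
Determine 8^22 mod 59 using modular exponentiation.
By repeated squaring mod 59: 8^{1}≡8, 8^{2}≡5, 8^{4}≡25, 8^{8}≡35, 8^{16}≡45. Then 8^{22} = 8^{16+4+2} ≡ 45 × 25 × 5 ≡ 20 mod 59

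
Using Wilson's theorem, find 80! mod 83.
(82)! = (80)! × (81) × (82) ≡ -1 (mod 83). So (80)! ≡ -1 × [(82)(81)]^(-1) ≡ 41 (mod 83)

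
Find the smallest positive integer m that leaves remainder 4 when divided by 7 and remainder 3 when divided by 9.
M = 7 × 9 = 63. M₁ = 9, y₁ ≡ 4 mod 7. M₂ = 7, y₂ ≡ 4 mod 9. m = 4×9×4 + 3×7×4 ≡ 39 mod 63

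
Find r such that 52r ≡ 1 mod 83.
Since 83 is prime, by Fermat 52^(-1) ≡ 52^{81} ≡ 8 mod 83. Verify: 52 × 8 = 416 ≡ 1 mod 83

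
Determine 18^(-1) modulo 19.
Since 19 is prime, by Fermat 18^(-1) ≡ 18^{17} ≡ 18 mod 19. Verify: 18 × 18 = 324 ≡ 1 mod 19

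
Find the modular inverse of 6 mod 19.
Since 19 is prime, by Fermat 6^(-1) ≡ 6^{17} ≡ 16 mod 19. Verify: 6 × 16 = 96 ≡ 1 mod 19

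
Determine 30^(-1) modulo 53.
Since 53 is prime, by Fermat 30^(-1) ≡ 30^{51} ≡ 23 (mod 53). Verify: 30 × 23 = 690 ≡ 1 (mod 53)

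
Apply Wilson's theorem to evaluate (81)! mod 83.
(82)! = (81)! × (82) ≡ -1 mod 83. So (81)! ≡ -1 × (82)^(-1) ≡ (-1)×(-1) = 1 mod 83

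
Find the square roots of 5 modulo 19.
The square roots of 5 mod 19 are 9 and 10. Verify: 9² = 81 ≡ 5 mod 19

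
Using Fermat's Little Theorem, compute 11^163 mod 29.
By Fermat: 11^{28} ≡ 1 (mod 29). 163 = 5×28 + 23. So 11^{163} ≡ 11^{23} ≡ 27 (mod 29)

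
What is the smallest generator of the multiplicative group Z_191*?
g = 19. For each prime q|190: 19^{95}≡190, 19^{38}≡39, 19^{10}≡52, none ≡ 1, so ord_191(19) = 190 and 19 is a primitive root.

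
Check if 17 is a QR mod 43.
By Euler's criterion: 17^{21} ≡ 1 (mod 43). Since this equals 1, 17 is a QR.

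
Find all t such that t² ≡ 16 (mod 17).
The square roots of 16 mod 17 are 4 and 13. Verify: 4² = 16 ≡ 16 (mod 17)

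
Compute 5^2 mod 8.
5^{2} = 25 ≡ 1 (mod 8)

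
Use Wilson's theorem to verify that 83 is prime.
(82)! mod 83 = 82. Since this equals -1 (mod 83), Wilson confirms 83 is prime.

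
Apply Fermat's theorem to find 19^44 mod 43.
By Fermat: 19^{42} ≡ 1 mod 43. So 19^{44} = 19^{42} · 19^{2} ≡ 19^{2} ≡ 17 mod 43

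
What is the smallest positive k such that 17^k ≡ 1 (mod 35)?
Powers of 17 mod 35: 17^1≡17, 17^2≡9, 17^3≡13, 17^4≡11, 17^5≡12, 17^6≡29, 17^7≡3, 17^8≡16, 17^9≡27, 17^10≡4, 17^11≡33, 17^12≡1. So the order of 17 is 12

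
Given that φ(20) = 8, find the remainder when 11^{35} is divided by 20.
By Euler: 11^{8} ≡ 1 mod 20 since gcd(11, 20) = 1. 35 = 4×8 + 3. So 11^{35} ≡ 11^{3} ≡ 11 mod 20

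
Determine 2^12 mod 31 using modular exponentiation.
By repeated squaring mod 31: 2^{1}≡2, 2^{2}≡4, 2^{4}≡16, 2^{8}≡8. Then 2^{12} = 2^{8+4} ≡ 8 × 16 ≡ 4 mod 31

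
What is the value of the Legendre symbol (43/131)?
(43/131) = 43^{65} mod 131 = 1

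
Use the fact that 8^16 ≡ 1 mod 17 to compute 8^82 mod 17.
By Fermat: 8^{16} ≡ 1 mod 17. 82 = 5×16 + 2. So 8^{82} ≡ 8^{2} ≡ 13 mod 17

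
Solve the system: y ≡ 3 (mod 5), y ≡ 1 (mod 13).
M = 5 × 13 = 65. M₁ = 13, y₁ ≡ 2 (mod 5). M₂ = 5, y₂ ≡ 8 (mod 13). y = 3×13×2 + 1×5×8 ≡ 53 (mod 65)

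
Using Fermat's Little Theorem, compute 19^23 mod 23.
By Fermat: 19^{22} ≡ 1 (mod 23). So 19^{23} = 19^{22} · 19^{1} ≡ 19^{1} ≡ 19 (mod 23)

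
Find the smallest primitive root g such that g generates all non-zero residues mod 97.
g = 5. Powers: [5, 25, 28, 43, 21, 8, ...] generates all 96 non-zero residues.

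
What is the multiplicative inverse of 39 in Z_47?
Since 47 is prime, by Fermat 39^(-1) ≡ 39^{45} ≡ 41 mod 47. Verify: 39 × 41 = 1599 ≡ 1 mod 47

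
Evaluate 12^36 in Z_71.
By repeated squaring (mod 71): 12^{1}≡12, 12^{2}≡2, 12^{4}≡4, 12^{8}≡16, 12^{16}≡43, 12^{32}≡3. Then 12^{36} = 12^{32+4} ≡ 3 × 4 ≡ 12 (mod 71)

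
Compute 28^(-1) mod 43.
Since 43 is prime, by Fermat 28^(-1) ≡ 28^{41} ≡ 20 mod 43. Verify: 28 × 20 = 560 ≡ 1 mod 43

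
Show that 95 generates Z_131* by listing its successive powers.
95^1, 95^2, ..., 95^{130} mod 131: [95, 117, 111, 65, 18, 7, 10, 33, 122, 62, 126, 49, 70, 100, 68, 41, 96, 81, 97, 45, 83, 25, 17, 43, 24, 53, 57, 44, 119, 39, 37, 109, 6, 46, 47, 11, 128, 108, 42, 60, 67, 77, 110, 101, 32, 27, 76, 15, 115, 52, 93, 58, 8, 105, 19, 102, 127, 13, 56, 80, 2, 59, 103, 91, 130, 36, 14, 20, 66, 113, 124, 121, 98, 9, 69, 5, 82, 61, 31, 63, 90, 35, 50, 34, 86, 48, 106, 114, 88, 107, 78, 74, 87, 12, 92, 94, 22, 125, 85, 84, 120, 3, 23, 89, 71, 64, 54, 21, 30, 99, 104, 55, 116, 16, 79, 38, 73, 123, 26, 112, 29, 4, 118, 75, 51, 129, 72, 28, 40, 1]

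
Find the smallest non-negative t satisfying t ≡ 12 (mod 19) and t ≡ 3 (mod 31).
M = 19 × 31 = 589. M₁ = 31, y₁ ≡ 8 (mod 19). M₂ = 19, y₂ ≡ 18 (mod 31). t = 12×31×8 + 3×19×18 ≡ 468 (mod 589)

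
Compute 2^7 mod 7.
Using Fermat: 2^{6} ≡ 1 mod 7. 7 ≡ 1 mod 6. So 2^{7} ≡ 2^{1} ≡ 2 mod 7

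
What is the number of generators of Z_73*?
A prime p has φ(p-1) primitive roots; here φ(72) = 24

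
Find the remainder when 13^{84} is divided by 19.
By Fermat: 13^{18} ≡ 1 (mod 19). 84 = 4×18 + 12. So 13^{84} ≡ 13^{12} ≡ 7 (mod 19)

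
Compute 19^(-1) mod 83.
Since 83 is prime, by Fermat 19^(-1) ≡ 19^{81} ≡ 35 mod 83. Verify: 19 × 35 = 665 ≡ 1 mod 83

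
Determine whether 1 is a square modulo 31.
By Euler's criterion: 1^{15} ≡ 1 mod 31. Since this equals 1, 1 is a QR.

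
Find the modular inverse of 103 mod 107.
Since 107 is prime, by Fermat 103^(-1) ≡ 103^{105} ≡ 80 (mod 107). Verify: 103 × 80 = 8240 ≡ 1 (mod 107)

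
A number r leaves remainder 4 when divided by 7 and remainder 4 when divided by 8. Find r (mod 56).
M = 7 × 8 = 56. M₁ = 8, y₁ ≡ 1 (mod 7). M₂ = 7, y₂ ≡ 7 (mod 8). r = 4×8×1 + 4×7×7 ≡ 4 (mod 56)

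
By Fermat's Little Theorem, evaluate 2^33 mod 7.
By Fermat: 2^{6} ≡ 1 mod 7. 33 = 5×6 + 3. So 2^{33} ≡ 2^{3} ≡ 1 mod 7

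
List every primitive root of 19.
There are φ(18) = 6 primitive roots mod 19: {2, 3, 10, 13, 14, 15}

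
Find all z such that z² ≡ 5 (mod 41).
The square roots of 5 mod 41 are 28 and 13. Verify: 28² = 784 ≡ 5 (mod 41)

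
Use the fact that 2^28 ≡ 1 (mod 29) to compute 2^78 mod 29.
By Fermat: 2^{28} ≡ 1 (mod 29). 78 = 2×28 + 22. So 2^{78} ≡ 2^{22} ≡ 5 (mod 29)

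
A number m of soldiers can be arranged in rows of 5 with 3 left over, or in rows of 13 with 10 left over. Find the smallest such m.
M = 5 × 13 = 65. M₁ = 13, y₁ ≡ 2 mod 5. M₂ = 5, y₂ ≡ 8 mod 13. m = 3×13×2 + 10×5×8 ≡ 23 mod 65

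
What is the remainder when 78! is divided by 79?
By Wilson's theorem, (78)! ≡ -1 ≡ 78 (mod 79)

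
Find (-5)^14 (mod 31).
By repeated squaring (mod 31): (-5)^{1}≡26, (-5)^{2}≡25, (-5)^{4}≡5, (-5)^{8}≡25. Then (-5)^{14} = (-5)^{8+4+2} ≡ 25 × 5 × 25 ≡ 25 (mod 31)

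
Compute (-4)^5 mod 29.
By repeated squaring mod 29: (-4)^{1}≡25, (-4)^{2}≡16, (-4)^{4}≡24. Then (-4)^{5} = (-4)^{4+1} ≡ 24 × 25 ≡ 20 mod 29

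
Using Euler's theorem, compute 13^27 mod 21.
By Euler: 13^{12} ≡ 1 mod 21 since gcd(13, 21) = 1. 27 = 2×12 + 3. So 13^{27} ≡ 13^{3} ≡ 13 mod 21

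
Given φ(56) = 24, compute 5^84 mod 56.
By Euler: 5^{24} ≡ 1 (mod 56) since gcd(5, 56) = 1. 84 = 3×24 + 12. So 5^{84} ≡ 5^{12} ≡ 1 (mod 56)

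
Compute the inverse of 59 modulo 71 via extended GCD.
Extended GCD: 59(-6) + 71(5) = 1. So 59^(-1) ≡ -6 ≡ 65 (mod 71). Verify: 59 × 65 = 3835 ≡ 1 (mod 71)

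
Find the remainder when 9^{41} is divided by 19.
By Fermat: 9^{18} ≡ 1 mod 19. 41 = 2×18 + 5. So 9^{41} ≡ 9^{5} ≡ 16 mod 19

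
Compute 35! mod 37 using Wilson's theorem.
(36)! = (35)! × (36) ≡ -1 mod 37. So (35)! ≡ -1 × (36)^(-1) ≡ (-1)×(-1) = 1 mod 37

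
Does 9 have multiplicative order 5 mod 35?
Powers of 9 mod 35: 9^1≡9, 9^2≡11, 9^3≡29, 9^4≡16, 9^5≡4, 9^6≡1. 9^5≡4≢1, so ord ≠ 5. No, the actual order is 6.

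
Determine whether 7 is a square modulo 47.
By Euler's criterion: 7^{23} ≡ 1 mod 47. Since this equals 1, 7 is a QR.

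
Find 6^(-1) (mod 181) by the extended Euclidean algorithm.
Extended GCD: 6(-30) + 181(1) = 1. So 6^(-1) ≡ -30 ≡ 151 (mod 181). Verify: 6 × 151 = 906 ≡ 1 (mod 181)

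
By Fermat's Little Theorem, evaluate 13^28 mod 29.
By Fermat's Little Theorem, 13^{28} ≡ 1 (mod 29) since 29 is prime and gcd(13, 29) = 1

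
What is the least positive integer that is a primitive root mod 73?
g = 5. For each prime q|72: 5^{36}≡72, 5^{24}≡8, none ≡ 1, so ord_73(5) = 72 and 5 is a primitive root.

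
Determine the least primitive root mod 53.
g = 2. Powers: [2, 4, 8, 16, 32, 11, 22, ...] generates all 52 non-zero residues.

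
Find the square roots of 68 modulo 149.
The square roots of 68 mod 149 are 51 and 98. Verify: 51² = 2601 ≡ 68 (mod 149)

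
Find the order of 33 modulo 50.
Powers of 33 mod 50: 33^1≡33, 33^2≡39, 33^3≡37, 33^4≡21, 33^5≡43, 33^6≡19, 33^7≡27, 33^8≡41, 33^9≡3, 33^10≡49, 33^11≡17, 33^12≡11, 33^13≡13, 33^14≡29, 33^15≡7, 33^16≡31, 33^17≡23, 33^18≡9, 33^19≡47, 33^20≡1. Order = 20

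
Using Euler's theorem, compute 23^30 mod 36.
By Euler: 23^{12} ≡ 1 mod 36 since gcd(23, 36) = 1. 30 = 2×12 + 6. So 23^{30} ≡ 23^{6} ≡ 1 mod 36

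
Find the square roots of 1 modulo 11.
The square roots of 1 mod 11 are 1 and 10. Verify: 1² = 1 ≡ 1 mod 11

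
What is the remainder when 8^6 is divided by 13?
By repeated squaring mod 13: 8^{1}≡8, 8^{2}≡12, 8^{4}≡1. Then 8^{6} = 8^{4+2} ≡ 1 × 12 ≡ 12 mod 13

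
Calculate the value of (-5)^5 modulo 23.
By repeated squaring mod 23: (-5)^{1}≡18, (-5)^{2}≡2, (-5)^{4}≡4. Then (-5)^{5} = (-5)^{4+1} ≡ 4 × 18 ≡ 3 mod 23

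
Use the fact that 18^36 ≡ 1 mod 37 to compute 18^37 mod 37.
By Fermat: 18^{36} ≡ 1 mod 37. So 18^{37} = 18^{36} · 18^{1} ≡ 18^{1} ≡ 18 mod 37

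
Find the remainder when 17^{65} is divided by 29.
By Fermat: 17^{28} ≡ 1 mod 29. 65 = 2×28 + 9. So 17^{65} ≡ 17^{9} ≡ 17 mod 29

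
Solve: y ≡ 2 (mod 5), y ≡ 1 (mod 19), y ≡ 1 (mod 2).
M = 5 × 19 × 2 = 190. M₁ = 38, y₁ ≡ 2 (mod 5). M₂ = 10, y₂ ≡ 2 (mod 19). M₃ = 95, y₃ ≡ 1 (mod 2). y = 2×38×2 + 1×10×2 + 1×95×1 ≡ 77 (mod 190)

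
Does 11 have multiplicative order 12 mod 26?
Powers of 11 mod 26: 11^1≡11, 11^2≡17, 11^3≡5, 11^4≡3, 11^5≡7, 11^6≡25, 11^7≡15, 11^8≡9, 11^9≡21, 11^10≡23, 11^11≡19, 11^12≡1. First k with 11^k≡1 is k=12. Yes, ord_26(11) = 12.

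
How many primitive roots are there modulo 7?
A prime p has φ(p-1) primitive roots; here φ(6) = 2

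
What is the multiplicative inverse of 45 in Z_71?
Since 71 is prime, by Fermat 45^(-1) ≡ 45^{69} ≡ 30 (mod 71). Verify: 45 × 30 = 1350 ≡ 1 (mod 71)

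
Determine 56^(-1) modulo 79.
Since 79 is prime, by Fermat 56^(-1) ≡ 56^{77} ≡ 24 mod 79. Verify: 56 × 24 = 1344 ≡ 1 mod 79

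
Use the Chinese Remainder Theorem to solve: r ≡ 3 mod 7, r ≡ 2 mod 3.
M = 7 × 3 = 21. M₁ = 3, y₁ ≡ 5 mod 7. M₂ = 7, y₂ ≡ 1 mod 3. r = 3×3×5 + 2×7×1 ≡ 17 mod 21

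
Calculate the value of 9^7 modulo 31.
By repeated squaring (mod 31): 9^{1}≡9, 9^{2}≡19, 9^{4}≡20. Then 9^{7} = 9^{4+2+1} ≡ 20 × 19 × 9 ≡ 10 (mod 31)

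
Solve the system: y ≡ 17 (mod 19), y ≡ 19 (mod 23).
M = 19 × 23 = 437. M₁ = 23, y₁ ≡ 5 (mod 19). M₂ = 19, y₂ ≡ 17 (mod 23). y = 17×23×5 + 19×19×17 ≡ 226 (mod 437)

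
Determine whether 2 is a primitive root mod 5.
ord_5(2) divides 4. For each prime q|4: 2^{2}≡4, none ≡ 1. So 2 has order 4 and is a primitive root mod 5.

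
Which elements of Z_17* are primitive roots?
There are φ(16) = 8 primitive roots mod 17: {3, 5, 6, 7, 10, 11, 12, 14}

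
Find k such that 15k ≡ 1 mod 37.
Since 37 is prime, by Fermat 15^(-1) ≡ 15^{35} ≡ 5 mod 37. Verify: 15 × 5 = 75 ≡ 1 mod 37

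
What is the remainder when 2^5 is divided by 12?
By repeated squaring mod 12: 2^{1}≡2, 2^{2}≡4, 2^{4}≡4. Then 2^{5} = 2^{4+1} ≡ 4 × 2 ≡ 8 mod 12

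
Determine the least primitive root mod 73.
g = 5. For each prime q|72: 5^{36}≡72, 5^{24}≡8, none ≡ 1, so ord_73(5) = 72 and 5 is a primitive root.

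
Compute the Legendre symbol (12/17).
(12/17) = 12^{8} mod 17 = -1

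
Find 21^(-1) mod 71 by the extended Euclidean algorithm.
Extended GCD: 21(-27) + 71(8) = 1. So 21^(-1) ≡ -27 ≡ 44 mod 71. Verify: 21 × 44 = 924 ≡ 1 mod 71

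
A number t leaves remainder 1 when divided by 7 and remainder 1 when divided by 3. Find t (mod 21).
M = 7 × 3 = 21. M₁ = 3, y₁ ≡ 5 (mod 7). M₂ = 7, y₂ ≡ 1 (mod 3). t = 1×3×5 + 1×7×1 ≡ 1 (mod 21)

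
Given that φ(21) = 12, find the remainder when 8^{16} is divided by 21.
By Euler: 8^{12} ≡ 1 (mod 21) since gcd(8, 21) = 1. 16 = 1×12 + 4. So 8^{16} ≡ 8^{4} ≡ 1 (mod 21)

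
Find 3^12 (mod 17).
By repeated squaring (mod 17): 3^{1}≡3, 3^{2}≡9, 3^{4}≡13, 3^{8}≡16. Then 3^{12} = 3^{8+4} ≡ 16 × 13 ≡ 4 (mod 17)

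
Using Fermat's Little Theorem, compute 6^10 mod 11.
By Fermat's Little Theorem, 6^{10} ≡ 1 mod 11 since 11 is prime and gcd(6, 11) = 1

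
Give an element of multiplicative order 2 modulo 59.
58 has order 2 mod 59 since 58^{2} ≡ 1 (mod 59) and no smaller power works.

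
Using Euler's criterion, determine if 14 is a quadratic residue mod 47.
By Euler's criterion: 14^{23} ≡ 1 (mod 47). Since this equals 1, 14 is a QR.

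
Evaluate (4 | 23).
(4/23) = 4^{11} mod 23 = 1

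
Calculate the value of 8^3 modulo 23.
8^{3} = 512 ≡ 6 (mod 23)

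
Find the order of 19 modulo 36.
Powers of 19 mod 36: 19^1≡19, 19^2≡1. So the order of 19 is 2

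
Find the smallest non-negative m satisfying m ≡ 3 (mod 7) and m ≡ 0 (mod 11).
M = 7 × 11 = 77. M₁ = 11, y₁ ≡ 2 (mod 7). M₂ = 7, y₂ ≡ 8 (mod 11). m = 3×11×2 + 0×7×8 ≡ 66 (mod 77)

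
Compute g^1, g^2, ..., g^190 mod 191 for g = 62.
62^1, 62^2, ..., 62^{190} mod 191: [62, 24, 151, 3, 186, 72, 71, 9, 176, 25, 22, 27, 146, 75, 66, 81, 56, 34, 7, 52, 168, 102, 21, 156, 122, 115, 63, 86, 175, 154, 189, 67, 143, 80, 185, 10, 47, 49, 173, 30, 141, 147, 137, 90, 41, 59, 29, 79, 123, 177, 87, 46, 178, 149, 70, 138, 152, 65, 19, 32, 74, 4, 57, 96, 31, 12, 171, 97, 93, 36, 131, 100, 88, 108, 11, 109, 73, 133, 33, 136, 28, 17, 99, 26, 84, 51, 106, 78, 61, 153, 127, 43, 183, 77, 190, 129, 167, 40, 188, 5, 119, 120, 182, 15, 166, 169, 164, 45, 116, 125, 110, 135, 157, 184, 139, 23, 89, 170, 35, 69, 76, 128, 105, 16, 37, 2, 124, 48, 111, 6, 181, 144, 142, 18, 161, 50, 44, 54, 101, 150, 132, 162, 112, 68, 14, 104, 145, 13, 42, 121, 53, 39, 126, 172, 159, 117, 187, 134, 95, 160, 179, 20, 94, 98, 155, 60, 91, 103, 83, 180, 82, 118, 58, 158, 55, 163, 174, 92, 165, 107, 140, 85, 113, 130, 38, 64, 148, 8, 114, 1]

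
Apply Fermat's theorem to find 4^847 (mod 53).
By Fermat: 4^{52} ≡ 1 (mod 53). 847 ≡ 15 (mod 52). So 4^{847} ≡ 4^{15} ≡ 37 (mod 53)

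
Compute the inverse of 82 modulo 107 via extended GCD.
Extended GCD: 82(-30) + 107(23) = 1. So 82^(-1) ≡ -30 ≡ 77 mod 107. Verify: 82 × 77 = 6314 ≡ 1 mod 107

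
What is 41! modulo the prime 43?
(42)! = (41)! × (42) ≡ -1 mod 43. So (41)! ≡ -1 × (42)^(-1) ≡ (-1)×(-1) = 1 mod 43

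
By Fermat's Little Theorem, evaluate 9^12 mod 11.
By Fermat: 9^{10} ≡ 1 mod 11. So 9^{12} = 9^{10} · 9^{2} ≡ 9^{2} ≡ 4 mod 11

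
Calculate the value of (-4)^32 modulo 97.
By repeated squaring mod 97: (-4)^{1}≡93, (-4)^{2}≡16, (-4)^{4}≡62, (-4)^{8}≡61, (-4)^{16}≡35, (-4)^{32}≡61. So (-4)^{32} ≡ 61 mod 97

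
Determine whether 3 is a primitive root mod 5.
ord_5(3) divides 4. For each prime q|4: 3^{2}≡4, none ≡ 1. So 3 has order 4 and is a primitive root mod 5.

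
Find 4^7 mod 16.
By repeated squaring mod 16: 4^{1}≡4, 4^{2}≡0, 4^{4}≡0. Then 4^{7} = 4^{4+2+1} ≡ 0 × 0 × 4 ≡ 0 mod 16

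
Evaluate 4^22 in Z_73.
By repeated squaring (mod 73): 4^{1}≡4, 4^{2}≡16, 4^{4}≡37, 4^{8}≡55, 4^{16}≡32. Then 4^{22} = 4^{16+4+2} ≡ 32 × 37 × 16 ≡ 37 (mod 73)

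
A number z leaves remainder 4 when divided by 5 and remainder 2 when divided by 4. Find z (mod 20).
M = 5 × 4 = 20. M₁ = 4, y₁ ≡ 4 (mod 5). M₂ = 5, y₂ ≡ 1 (mod 4). z = 4×4×4 + 2×5×1 ≡ 14 (mod 20)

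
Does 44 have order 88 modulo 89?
44^{22} ≡ 1 mod 89 and 22 < 88, so ord_89(44) = 22 ≠ 88 and 44 is not a primitive root.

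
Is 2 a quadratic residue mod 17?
By Euler's criterion: 2^{8} ≡ 1 mod 17. Since this equals 1, 2 is a QR.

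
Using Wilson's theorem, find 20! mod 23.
(22)! = (20)! × (21) × (22) ≡ -1 mod 23. So (20)! ≡ -1 × [(22)(21)]^(-1) ≡ 11 mod 23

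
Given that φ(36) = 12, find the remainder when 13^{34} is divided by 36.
By Euler: 13^{12} ≡ 1 mod 36 since gcd(13, 36) = 1. 34 = 2×12 + 10. So 13^{34} ≡ 13^{10} ≡ 13 mod 36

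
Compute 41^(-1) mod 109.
Since 109 is prime, by Fermat 41^(-1) ≡ 41^{107} ≡ 8 mod 109. Verify: 41 × 8 = 328 ≡ 1 mod 109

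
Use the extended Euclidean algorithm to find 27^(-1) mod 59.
Extended GCD: 27(-24) + 59(11) = 1. So 27^(-1) ≡ -24 ≡ 35 mod 59. Verify: 27 × 35 = 945 ≡ 1 mod 59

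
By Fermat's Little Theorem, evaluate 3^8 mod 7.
By Fermat: 3^{6} ≡ 1 (mod 7). So 3^{8} = 3^{6} · 3^{2} ≡ 3^{2} ≡ 2 (mod 7)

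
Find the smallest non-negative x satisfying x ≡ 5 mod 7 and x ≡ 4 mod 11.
M = 7 × 11 = 77. M₁ = 11, y₁ ≡ 2 mod 7. M₂ = 7, y₂ ≡ 8 mod 11. x = 5×11×2 + 4×7×8 ≡ 26 mod 77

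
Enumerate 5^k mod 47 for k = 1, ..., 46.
5^1, 5^2, ..., 5^{46} mod 47: [5, 25, 31, 14, 23, 21, 11, 8, 40, 12, 13, 18, 43, 27, 41, 17, 38, 2, 10, 3, 15, 28, 46, 42, 22, 16, 33, 24, 26, 36, 39, 7, 35, 34, 29, 4, 20, 6, 30, 9, 45, 37, 44, 32, 19, 1]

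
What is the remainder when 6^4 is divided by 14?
6^{4} = 1296 ≡ 8 (mod 14)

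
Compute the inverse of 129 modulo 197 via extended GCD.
Extended GCD: 129(84) + 197(-55) = 1. So 129^(-1) ≡ 84 (mod 197). Verify: 129 × 84 = 10836 ≡ 1 (mod 197)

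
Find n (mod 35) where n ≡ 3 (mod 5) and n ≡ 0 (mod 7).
M = 5 × 7 = 35. M₁ = 7, y₁ ≡ 3 (mod 5). M₂ = 5, y₂ ≡ 3 (mod 7). n = 3×7×3 + 0×5×3 ≡ 28 (mod 35)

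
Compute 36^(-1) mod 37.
Since 37 is prime, by Fermat 36^(-1) ≡ 36^{35} ≡ 36 mod 37. Verify: 36 × 36 = 1296 ≡ 1 mod 37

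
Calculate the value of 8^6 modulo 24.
By repeated squaring mod 24: 8^{1}≡8, 8^{2}≡16, 8^{4}≡16. Then 8^{6} = 8^{4+2} ≡ 16 × 16 ≡ 16 mod 24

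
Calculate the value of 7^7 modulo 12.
By repeated squaring (mod 12): 7^{1}≡7, 7^{2}≡1, 7^{4}≡1. Then 7^{7} = 7^{4+2+1} ≡ 1 × 1 × 7 ≡ 7 (mod 12)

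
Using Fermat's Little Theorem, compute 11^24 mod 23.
By Fermat: 11^{22} ≡ 1 mod 23. So 11^{24} = 11^{22} · 11^{2} ≡ 11^{2} ≡ 6 mod 23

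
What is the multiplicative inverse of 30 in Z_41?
Since 41 is prime, by Fermat 30^(-1) ≡ 30^{39} ≡ 26 (mod 41). Verify: 30 × 26 = 780 ≡ 1 (mod 41)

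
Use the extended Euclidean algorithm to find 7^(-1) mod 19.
Extended GCD: 7(-8) + 19(3) = 1. So 7^(-1) ≡ -8 ≡ 11 (mod 19). Verify: 7 × 11 = 77 ≡ 1 (mod 19)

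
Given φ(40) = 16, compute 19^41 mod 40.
By Euler: 19^{16} ≡ 1 mod 40 since gcd(19, 40) = 1. 41 = 2×16 + 9. So 19^{41} ≡ 19^{9} ≡ 19 mod 40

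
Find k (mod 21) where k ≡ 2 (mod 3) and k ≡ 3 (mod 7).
M = 3 × 7 = 21. M₁ = 7, y₁ ≡ 1 (mod 3). M₂ = 3, y₂ ≡ 5 (mod 7). k = 2×7×1 + 3×3×5 ≡ 17 (mod 21)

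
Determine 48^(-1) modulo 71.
Since 71 is prime, by Fermat 48^(-1) ≡ 48^{69} ≡ 37 (mod 71). Verify: 48 × 37 = 1776 ≡ 1 (mod 71)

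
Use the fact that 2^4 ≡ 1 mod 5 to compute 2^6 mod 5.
By Fermat: 2^{4} ≡ 1 mod 5. So 2^{6} = 2^{4} · 2^{2} ≡ 2^{2} ≡ 4 mod 5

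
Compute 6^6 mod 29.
By repeated squaring mod 29: 6^{1}≡6, 6^{2}≡7, 6^{4}≡20. Then 6^{6} = 6^{4+2} ≡ 20 × 7 ≡ 24 mod 29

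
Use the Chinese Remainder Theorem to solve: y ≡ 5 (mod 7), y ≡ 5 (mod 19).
M = 7 × 19 = 133. M₁ = 19, y₁ ≡ 3 (mod 7). M₂ = 7, y₂ ≡ 11 (mod 19). y = 5×19×3 + 5×7×11 ≡ 5 (mod 133)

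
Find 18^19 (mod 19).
Using Fermat: 18^{18} ≡ 1 (mod 19). 19 ≡ 1 (mod 18). So 18^{19} ≡ 18^{1} ≡ 18 (mod 19)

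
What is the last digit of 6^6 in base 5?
Using Fermat: 6^{4} ≡ 1 mod 5. 6 ≡ 2 mod 4. So 6^{6} ≡ 6^{2} ≡ 1 mod 5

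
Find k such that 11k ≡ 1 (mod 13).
Since 13 is prime, by Fermat 11^(-1) ≡ 11^{11} ≡ 6 (mod 13). Verify: 11 × 6 = 66 ≡ 1 (mod 13)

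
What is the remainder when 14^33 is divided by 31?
Using Fermat: 14^{30} ≡ 1 (mod 31). 33 ≡ 3 (mod 30). So 14^{33} ≡ 14^{3} ≡ 16 (mod 31)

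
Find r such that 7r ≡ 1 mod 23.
Since 23 is prime, by Fermat 7^(-1) ≡ 7^{21} ≡ 10 mod 23. Verify: 7 × 10 = 70 ≡ 1 mod 23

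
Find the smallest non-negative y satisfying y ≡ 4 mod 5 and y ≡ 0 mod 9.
M = 5 × 9 = 45. M₁ = 9, y₁ ≡ 4 mod 5. M₂ = 5, y₂ ≡ 2 mod 9. y = 4×9×4 + 0×5×2 ≡ 9 mod 45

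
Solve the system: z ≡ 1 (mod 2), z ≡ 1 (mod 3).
M = 2 × 3 = 6. M₁ = 3, y₁ ≡ 1 (mod 2). M₂ = 2, y₂ ≡ 2 (mod 3). z = 1×3×1 + 1×2×2 ≡ 1 (mod 6)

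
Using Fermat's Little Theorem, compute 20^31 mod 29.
By Fermat: 20^{28} ≡ 1 (mod 29). So 20^{31} = 20^{28} · 20^{3} ≡ 20^{3} ≡ 25 (mod 29)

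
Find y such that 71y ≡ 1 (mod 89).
Since 89 is prime, by Fermat 71^(-1) ≡ 71^{87} ≡ 84 (mod 89). Verify: 71 × 84 = 5964 ≡ 1 (mod 89)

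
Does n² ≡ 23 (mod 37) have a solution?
By Euler's criterion: 23^{18} ≡ 36 (mod 37). Since this equals -1 (≡ 36), 23 is not a QR.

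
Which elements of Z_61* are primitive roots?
There are φ(60) = 16 primitive roots mod 61: {2, 6, 7, 10, 17, 18, 26, 30, 31, 35, 43, 44, 51, 54, 55, 59}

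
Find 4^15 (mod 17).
By repeated squaring (mod 17): 4^{1}≡4, 4^{2}≡16, 4^{4}≡1, 4^{8}≡1. Then 4^{15} = 4^{8+4+2+1} ≡ 1 × 1 × 16 × 4 ≡ 13 (mod 17)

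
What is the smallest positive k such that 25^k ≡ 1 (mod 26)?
Powers of 25 mod 26: 25^1≡25, 25^2≡1. So the order of 25 is 2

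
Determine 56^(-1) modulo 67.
Since 67 is prime, by Fermat 56^(-1) ≡ 56^{65} ≡ 6 (mod 67). Verify: 56 × 6 = 336 ≡ 1 (mod 67)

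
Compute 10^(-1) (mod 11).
Since 11 is prime, by Fermat 10^(-1) ≡ 10^{9} ≡ 10 (mod 11). Verify: 10 × 10 = 100 ≡ 1 (mod 11)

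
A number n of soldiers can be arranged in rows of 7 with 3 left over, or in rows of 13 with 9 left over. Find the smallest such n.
M = 7 × 13 = 91. M₁ = 13, y₁ ≡ 6 (mod 7). M₂ = 7, y₂ ≡ 2 (mod 13). n = 3×13×6 + 9×7×2 ≡ 87 (mod 91)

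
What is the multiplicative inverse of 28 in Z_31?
Since 31 is prime, by Fermat 28^(-1) ≡ 28^{29} ≡ 10 (mod 31). Verify: 28 × 10 = 280 ≡ 1 (mod 31)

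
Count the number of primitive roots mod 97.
There are φ(97-1) = φ(96) = 32 primitive roots modulo 97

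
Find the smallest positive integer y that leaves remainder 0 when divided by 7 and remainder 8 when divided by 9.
M = 7 × 9 = 63. M₁ = 9, y₁ ≡ 4 (mod 7). M₂ = 7, y₂ ≡ 4 (mod 9). y = 0×9×4 + 8×7×4 ≡ 35 (mod 63)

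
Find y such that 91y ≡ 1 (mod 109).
Since 109 is prime, by Fermat 91^(-1) ≡ 91^{107} ≡ 6 (mod 109). Verify: 91 × 6 = 546 ≡ 1 (mod 109)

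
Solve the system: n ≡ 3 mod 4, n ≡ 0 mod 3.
M = 4 × 3 = 12. M₁ = 3, y₁ ≡ 3 mod 4. M₂ = 4, y₂ ≡ 1 mod 3. n = 3×3×3 + 0×4×1 ≡ 3 mod 12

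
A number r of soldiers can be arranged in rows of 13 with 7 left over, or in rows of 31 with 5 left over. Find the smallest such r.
M = 13 × 31 = 403. M₁ = 31, y₁ ≡ 8 mod 13. M₂ = 13, y₂ ≡ 12 mod 31. r = 7×31×8 + 5×13×12 ≡ 98 mod 403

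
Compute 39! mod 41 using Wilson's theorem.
(40)! = (39)! × (40) ≡ -1 mod 41. So (39)! ≡ -1 × (40)^(-1) ≡ (-1)×(-1) = 1 mod 41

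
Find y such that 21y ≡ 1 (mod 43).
Since 43 is prime, by Fermat 21^(-1) ≡ 21^{41} ≡ 41 (mod 43). Verify: 21 × 41 = 861 ≡ 1 (mod 43)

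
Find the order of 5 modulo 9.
Powers of 5 mod 9: 5^1≡5, 5^2≡7, 5^3≡8, 5^4≡4, 5^5≡2, 5^6≡1. Order = 6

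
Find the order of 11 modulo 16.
Powers of 11 mod 16: 11^1≡11, 11^2≡9, 11^3≡3, 11^4≡1. Order = 4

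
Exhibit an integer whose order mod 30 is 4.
7 has order 4 mod 30 since 7^{4} ≡ 1 mod 30 and no smaller power works.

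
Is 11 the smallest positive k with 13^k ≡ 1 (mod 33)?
Powers of 13 mod 33: 13^1≡13, 13^2≡4, 13^3≡19, 13^4≡16, 13^5≡10, 13^6≡31, 13^7≡7, 13^8≡25, 13^9≡28, 13^10≡1. Already 13^10≡1, so the order is 10 < 11. No, the actual order is 10.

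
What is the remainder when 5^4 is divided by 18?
5^{4} = 625 ≡ 13 (mod 18)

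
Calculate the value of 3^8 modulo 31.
By repeated squaring (mod 31): 3^{1}≡3, 3^{2}≡9, 3^{4}≡19, 3^{8}≡20. So 3^{8} ≡ 20 (mod 31)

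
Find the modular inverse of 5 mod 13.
Since 13 is prime, by Fermat 5^(-1) ≡ 5^{11} ≡ 8 (mod 13). Verify: 5 × 8 = 40 ≡ 1 (mod 13)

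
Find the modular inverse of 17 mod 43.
Since 43 is prime, by Fermat 17^(-1) ≡ 17^{41} ≡ 38 mod 43. Verify: 17 × 38 = 646 ≡ 1 mod 43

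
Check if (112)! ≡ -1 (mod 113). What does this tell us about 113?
(112)! mod 113 = 112. Since this equals -1 (mod 113), Wilson confirms 113 is prime.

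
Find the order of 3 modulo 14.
Powers of 3 mod 14: 3^1≡3, 3^2≡9, 3^3≡13, 3^4≡11, 3^5≡5, 3^6≡1. So the order of 3 is 6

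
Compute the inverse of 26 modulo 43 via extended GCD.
Extended GCD: 26(5) + 43(-3) = 1. So 26^(-1) ≡ 5 (mod 43). Verify: 26 × 5 = 130 ≡ 1 (mod 43)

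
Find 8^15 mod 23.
By repeated squaring mod 23: 8^{1}≡8, 8^{2}≡18, 8^{4}≡2, 8^{8}≡4. Then 8^{15} = 8^{8+4+2+1} ≡ 4 × 2 × 18 × 8 ≡ 2 mod 23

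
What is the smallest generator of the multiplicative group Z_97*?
g = 5. Powers: [5, 25, 28, 43, 21, 8, 40, 6, 30, ...] generates all 96 non-zero residues.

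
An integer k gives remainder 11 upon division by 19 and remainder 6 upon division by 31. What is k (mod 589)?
M = 19 × 31 = 589. M₁ = 31, y₁ ≡ 8 (mod 19). M₂ = 19, y₂ ≡ 18 (mod 31). k = 11×31×8 + 6×19×18 ≡ 68 (mod 589)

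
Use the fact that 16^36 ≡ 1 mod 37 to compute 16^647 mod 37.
By Fermat: 16^{36} ≡ 1 mod 37. 647 ≡ 35 mod 36. So 16^{647} ≡ 16^{35} ≡ 7 mod 37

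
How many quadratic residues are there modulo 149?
The squaring map on Z_149* is 2-to-1, so there are (148)/2 = 74 QRs.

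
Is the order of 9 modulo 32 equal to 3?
Powers of 9 mod 32: 9^1≡9, 9^2≡17, 9^3≡25, 9^4≡1. 9^3≡25≢1, so ord ≠ 3. No, the actual order is 4.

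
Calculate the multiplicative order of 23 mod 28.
Powers of 23 mod 28: 23^1≡23, 23^2≡25, 23^3≡15, 23^4≡9, 23^5≡11, 23^6≡1. So the order of 23 is 6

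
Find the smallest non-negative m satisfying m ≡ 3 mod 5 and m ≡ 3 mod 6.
M = 5 × 6 = 30. M₁ = 6, y₁ ≡ 1 mod 5. M₂ = 5, y₂ ≡ 5 mod 6. m = 3×6×1 + 3×5×5 ≡ 3 mod 30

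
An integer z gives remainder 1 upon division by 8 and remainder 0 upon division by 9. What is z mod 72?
M = 8 × 9 = 72. M₁ = 9, y₁ ≡ 1 mod 8. M₂ = 8, y₂ ≡ 8 mod 9. z = 1×9×1 + 0×8×8 ≡ 9 mod 72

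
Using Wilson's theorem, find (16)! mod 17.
By Wilson's theorem, (16)! ≡ -1 ≡ 16 (mod 17)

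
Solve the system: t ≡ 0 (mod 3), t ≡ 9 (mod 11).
M = 3 × 11 = 33. M₁ = 11, y₁ ≡ 2 (mod 3). M₂ = 3, y₂ ≡ 4 (mod 11). t = 0×11×2 + 9×3×4 ≡ 9 (mod 33)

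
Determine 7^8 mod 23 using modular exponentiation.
By repeated squaring mod 23: 7^{1}≡7, 7^{2}≡3, 7^{4}≡9, 7^{8}≡12. So 7^{8} ≡ 12 mod 23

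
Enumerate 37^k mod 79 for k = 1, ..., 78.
37^1, 37^2, ..., 37^{78} mod 79: [37, 26, 14, 44, 48, 38, 63, 40, 58, 13, 7, 22, 24, 19, 71, 20, 29, 46, 43, 11, 12, 49, 75, 10, 54, 23, 61, 45, 6, 64, 77, 5, 27, 51, 70, 62, 3, 32, 78, 42, 53, 65, 35, 31, 41, 16, 39, 21, 66, 72, 57, 55, 60, 8, 59, 50, 33, 36, 68, 67, 30, 4, 69, 25, 56, 18, 34, 73, 15, 2, 74, 52, 28, 9, 17, 76, 47, 1]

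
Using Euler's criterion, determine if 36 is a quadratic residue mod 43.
By Euler's criterion: 36^{21} ≡ 1 mod 43. Since this equals 1, 36 is a QR.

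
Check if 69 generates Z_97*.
69^{32} ≡ 1 mod 97 and 32 < 96, so ord_97(69) = 32 ≠ 96 and 69 is not a primitive root.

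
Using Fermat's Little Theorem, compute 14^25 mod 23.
By Fermat: 14^{22} ≡ 1 (mod 23). So 14^{25} = 14^{22} · 14^{3} ≡ 14^{3} ≡ 7 (mod 23)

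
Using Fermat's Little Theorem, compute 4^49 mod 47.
By Fermat: 4^{46} ≡ 1 mod 47. So 4^{49} = 4^{46} · 4^{3} ≡ 4^{3} ≡ 17 mod 47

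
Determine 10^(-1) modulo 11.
Since 11 is prime, by Fermat 10^(-1) ≡ 10^{9} ≡ 10 (mod 11). Verify: 10 × 10 = 100 ≡ 1 (mod 11)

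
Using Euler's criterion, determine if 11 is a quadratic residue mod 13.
By Euler's criterion: 11^{6} ≡ 12 (mod 13). Since this equals -1 (≡ 12), 11 is not a QR.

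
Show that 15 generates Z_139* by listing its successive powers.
15^1, 15^2, ..., 15^{138} mod 139: [15, 86, 39, 29, 18, 131, 19, 7, 105, 46, 134, 64, 126, 83, 133, 49, 40, 44, 104, 31, 48, 25, 97, 65, 2, 30, 33, 78, 58, 36, 123, 38, 14, 71, 92, 129, 128, 113, 27, 127, 98, 80, 88, 69, 62, 96, 50, 55, 130, 4, 60, 66, 17, 116, 72, 107, 76, 28, 3, 45, 119, 117, 87, 54, 115, 57, 21, 37, 138, 124, 53, 100, 110, 121, 8, 120, 132, 34, 93, 5, 75, 13, 56, 6, 90, 99, 95, 35, 108, 91, 114, 42, 74, 137, 109, 106, 61, 81, 103, 16, 101, 125, 68, 47, 10, 11, 26, 112, 12, 41, 59, 51, 70, 77, 43, 89, 84, 9, 135, 79, 73, 122, 23, 67, 32, 63, 111, 136, 94, 20, 22, 52, 85, 24, 82, 118, 102, 1]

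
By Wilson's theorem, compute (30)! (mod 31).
By Wilson's theorem, (30)! ≡ -1 ≡ 30 (mod 31)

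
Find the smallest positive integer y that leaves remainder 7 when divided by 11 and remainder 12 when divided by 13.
M = 11 × 13 = 143. M₁ = 13, y₁ ≡ 6 mod 11. M₂ = 11, y₂ ≡ 6 mod 13. y = 7×13×6 + 12×11×6 ≡ 51 mod 143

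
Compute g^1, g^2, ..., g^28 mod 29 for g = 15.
15^1, 15^2, ..., 15^{28} mod 29: [15, 22, 11, 20, 10, 5, 17, 23, 26, 13, 21, 25, 27, 28, 14, 7, 18, 9, 19, 24, 12, 6, 3, 16, 8, 4, 2, 1]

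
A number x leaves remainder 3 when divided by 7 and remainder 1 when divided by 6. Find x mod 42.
M = 7 × 6 = 42. M₁ = 6, y₁ ≡ 6 mod 7. M₂ = 7, y₂ ≡ 1 mod 6. x = 3×6×6 + 1×7×1 ≡ 31 mod 42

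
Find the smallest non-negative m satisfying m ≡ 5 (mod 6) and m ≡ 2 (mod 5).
M = 6 × 5 = 30. M₁ = 5, y₁ ≡ 5 (mod 6). M₂ = 6, y₂ ≡ 1 (mod 5). m = 5×5×5 + 2×6×1 ≡ 17 (mod 30)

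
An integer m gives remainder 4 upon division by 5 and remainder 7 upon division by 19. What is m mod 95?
M = 5 × 19 = 95. M₁ = 19, y₁ ≡ 4 mod 5. M₂ = 5, y₂ ≡ 4 mod 19. m = 4×19×4 + 7×5×4 ≡ 64 mod 95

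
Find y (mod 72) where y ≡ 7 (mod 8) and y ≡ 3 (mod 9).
M = 8 × 9 = 72. M₁ = 9, y₁ ≡ 1 (mod 8). M₂ = 8, y₂ ≡ 8 (mod 9). y = 7×9×1 + 3×8×8 ≡ 39 (mod 72)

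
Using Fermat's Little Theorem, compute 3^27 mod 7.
By Fermat: 3^{6} ≡ 1 (mod 7). 27 = 4×6 + 3. So 3^{27} ≡ 3^{3} ≡ 6 (mod 7)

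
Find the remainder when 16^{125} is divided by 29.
By Fermat: 16^{28} ≡ 1 mod 29. 125 = 4×28 + 13. So 16^{125} ≡ 16^{13} ≡ 20 mod 29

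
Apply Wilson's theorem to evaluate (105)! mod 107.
(106)! = (105)! × (106) ≡ -1 (mod 107). So (105)! ≡ -1 × (106)^(-1) ≡ (-1)×(-1) = 1 (mod 107)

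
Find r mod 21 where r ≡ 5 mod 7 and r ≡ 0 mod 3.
M = 7 × 3 = 21. M₁ = 3, y₁ ≡ 5 mod 7. M₂ = 7, y₂ ≡ 1 mod 3. r = 5×3×5 + 0×7×1 ≡ 12 mod 21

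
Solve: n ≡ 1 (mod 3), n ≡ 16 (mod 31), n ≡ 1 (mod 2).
M = 3 × 31 × 2 = 186. M₁ = 62, y₁ ≡ 2 (mod 3). M₂ = 6, y₂ ≡ 26 (mod 31). M₃ = 93, y₃ ≡ 1 (mod 2). n = 1×62×2 + 16×6×26 + 1×93×1 ≡ 109 (mod 186)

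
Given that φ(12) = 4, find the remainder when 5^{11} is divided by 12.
By Euler: 5^{4} ≡ 1 (mod 12) since gcd(5, 12) = 1. 11 = 2×4 + 3. So 5^{11} ≡ 5^{3} ≡ 5 (mod 12)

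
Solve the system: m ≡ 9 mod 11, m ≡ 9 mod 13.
M = 11 × 13 = 143. M₁ = 13, y₁ ≡ 6 mod 11. M₂ = 11, y₂ ≡ 6 mod 13. m = 9×13×6 + 9×11×6 ≡ 9 mod 143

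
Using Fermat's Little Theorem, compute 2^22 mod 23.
By Fermat's Little Theorem, 2^{22} ≡ 1 (mod 23) since 23 is prime and gcd(2, 23) = 1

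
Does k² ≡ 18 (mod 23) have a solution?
By Euler's criterion: 18^{11} ≡ 1 (mod 23). Since this equals 1, 18 is a QR.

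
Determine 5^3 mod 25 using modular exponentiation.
5^{3} = 125 ≡ 0 mod 25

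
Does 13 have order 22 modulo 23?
13^{11} ≡ 1 (mod 23) and 11 < 22, so ord_23(13) = 11 ≠ 22 and 13 is not a primitive root.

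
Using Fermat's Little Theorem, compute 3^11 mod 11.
By Fermat: 3^{10} ≡ 1 (mod 11). So 3^{11} = 3^{10} · 3^{1} ≡ 3^{1} ≡ 3 (mod 11)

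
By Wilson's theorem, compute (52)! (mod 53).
By Wilson's theorem, (52)! ≡ -1 ≡ 52 (mod 53)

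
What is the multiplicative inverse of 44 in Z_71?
Since 71 is prime, by Fermat 44^(-1) ≡ 44^{69} ≡ 21 mod 71. Verify: 44 × 21 = 924 ≡ 1 mod 71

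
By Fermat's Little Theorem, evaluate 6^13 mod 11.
By Fermat: 6^{10} ≡ 1 mod 11. So 6^{13} = 6^{10} · 6^{3} ≡ 6^{3} ≡ 7 mod 11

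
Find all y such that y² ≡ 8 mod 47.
The square roots of 8 mod 47 are 14 and 33. Verify: 14² = 196 ≡ 8 mod 47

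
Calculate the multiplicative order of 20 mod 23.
Powers of 20 mod 23: 20^1≡20, 20^2≡9, 20^3≡19, 20^4≡12, 20^5≡10, 20^6≡16, 20^7≡21, 20^8≡6, 20^9≡5, 20^10≡8, 20^11≡22, 20^12≡3, 20^13≡14, 20^14≡4, 20^15≡11, 20^16≡13, 20^17≡7, 20^18≡2, 20^19≡17, 20^20≡18, 20^21≡15, 20^22≡1. So the order of 20 is 22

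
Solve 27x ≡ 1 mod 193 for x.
Since 193 is prime, by Fermat 27^(-1) ≡ 27^{191} ≡ 143 mod 193. Verify: 27 × 143 = 3861 ≡ 1 mod 193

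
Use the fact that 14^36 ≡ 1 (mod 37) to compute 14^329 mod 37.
By Fermat: 14^{36} ≡ 1 (mod 37). 329 ≡ 5 (mod 36). So 14^{329} ≡ 14^{5} ≡ 29 (mod 37)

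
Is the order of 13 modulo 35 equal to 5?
Powers of 13 mod 35: 13^1≡13, 13^2≡29, 13^3≡27, 13^4≡1. Already 13^4≡1, so the order is 4 < 5. No, the actual order is 4.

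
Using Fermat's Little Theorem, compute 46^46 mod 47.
By Fermat's Little Theorem, 46^{46} ≡ 1 mod 47 since 47 is prime and gcd(46, 47) = 1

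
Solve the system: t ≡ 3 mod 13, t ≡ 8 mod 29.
M = 13 × 29 = 377. M₁ = 29, y₁ ≡ 9 mod 13. M₂ = 13, y₂ ≡ 9 mod 29. t = 3×29×9 + 8×13×9 ≡ 211 mod 377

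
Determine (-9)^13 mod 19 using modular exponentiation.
By repeated squaring mod 19: (-9)^{1}≡10, (-9)^{2}≡5, (-9)^{4}≡6, (-9)^{8}≡17. Then (-9)^{13} = (-9)^{8+4+1} ≡ 17 × 6 × 10 ≡ 13 mod 19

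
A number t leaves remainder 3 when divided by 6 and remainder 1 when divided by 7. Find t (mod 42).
M = 6 × 7 = 42. M₁ = 7, y₁ ≡ 1 (mod 6). M₂ = 6, y₂ ≡ 6 (mod 7). t = 3×7×1 + 1×6×6 ≡ 15 (mod 42)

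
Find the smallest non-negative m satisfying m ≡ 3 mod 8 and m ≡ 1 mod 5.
M = 8 × 5 = 40. M₁ = 5, y₁ ≡ 5 mod 8. M₂ = 8, y₂ ≡ 2 mod 5. m = 3×5×5 + 1×8×2 ≡ 11 mod 40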